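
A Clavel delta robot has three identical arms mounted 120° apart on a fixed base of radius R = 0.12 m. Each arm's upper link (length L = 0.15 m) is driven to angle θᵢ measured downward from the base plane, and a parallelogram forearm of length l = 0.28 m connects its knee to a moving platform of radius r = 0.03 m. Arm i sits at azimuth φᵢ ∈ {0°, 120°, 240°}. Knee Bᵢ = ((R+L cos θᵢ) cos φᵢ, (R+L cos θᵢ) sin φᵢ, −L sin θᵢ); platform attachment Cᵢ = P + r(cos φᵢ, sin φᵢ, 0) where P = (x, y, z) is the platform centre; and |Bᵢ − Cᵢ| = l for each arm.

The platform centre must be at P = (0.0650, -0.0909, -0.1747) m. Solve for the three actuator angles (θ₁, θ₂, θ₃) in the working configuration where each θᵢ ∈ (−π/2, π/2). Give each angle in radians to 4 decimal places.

rotate P by −φ1: (0.0650, -0.0909, -0.1747)
  A=0.0250, B=-0.1747, C=(l²−L²−A²−y'²−z²)/(2L)=0.0550
  γ=atan2(-0.1747,0.0250)=-1.4287;  ψ=arccos(0.3115)=1.2540;  θ1=γ+ψ≈-0.1746
arm 2 (φ=120.0°): x'=-0.1112, y'=-0.0108
  A cos θ + B sin θ = C:  0.2012·cos θ + -0.1747·sin θ = -0.0508
  θ2 = atan2(B,A) + arccos(C/0.2665) = 1.0475
φ3=240.0° → target in arm frame (0.0462, 0.1017)
  e−x'=0.0438;  (l²−L²−(e−x')²−y'²−z²)/2L = 0.0437
  γ=atan2(-0.1747,0.0438)=-1.3253;  ψ=arccos(0.2427)=1.3257;  θ3=γ+ψ≈0.0004

θ₁ = -0.1746, θ₂ = 1.0475, θ₃ = 0.0004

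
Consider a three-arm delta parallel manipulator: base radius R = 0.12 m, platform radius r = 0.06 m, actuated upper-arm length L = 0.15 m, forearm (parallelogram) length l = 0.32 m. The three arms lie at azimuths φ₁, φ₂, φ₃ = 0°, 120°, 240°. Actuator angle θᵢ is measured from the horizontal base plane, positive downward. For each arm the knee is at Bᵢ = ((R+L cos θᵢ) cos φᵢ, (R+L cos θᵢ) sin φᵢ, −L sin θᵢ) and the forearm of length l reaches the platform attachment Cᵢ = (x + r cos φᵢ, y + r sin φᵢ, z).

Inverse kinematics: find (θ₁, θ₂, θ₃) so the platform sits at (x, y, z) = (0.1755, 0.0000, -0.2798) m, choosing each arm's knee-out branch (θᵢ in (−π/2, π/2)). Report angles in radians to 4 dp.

rotate P by −φ1: (0.1755, 0.0000, -0.2798)
  e−x'=-0.1155;  (l²−L²−(e−x')²−y'²−z²)/2L = -0.0391
  γ=atan2(-0.2798,-0.1155)=-1.9623;  ψ=arccos(-0.1292)=1.7003;  θ1=γ+ψ≈-0.2620
rotate P by −φ2: (-0.0877, -0.1520, -0.2798)
  e−x'=0.1477;  (l²−L²−(e−x')²−y'²−z²)/2L = -0.1444
  γ=atan2(-0.2798,0.1477)=-1.0850;  ψ=arccos(-0.4563)=2.0447;  θ2=γ+ψ≈0.9597
rotate P by −φ3: (-0.0878, 0.1520, -0.2798)
  A=0.1478, B=-0.2798, C=(l²−L²−A²−y'²−z²)/(2L)=-0.1444
  θ3 = atan2(B,A) + arccos(C/0.3164) = 0.9597

θ₁ = -0.2620, θ₂ = 0.9597, θ₃ = 0.9597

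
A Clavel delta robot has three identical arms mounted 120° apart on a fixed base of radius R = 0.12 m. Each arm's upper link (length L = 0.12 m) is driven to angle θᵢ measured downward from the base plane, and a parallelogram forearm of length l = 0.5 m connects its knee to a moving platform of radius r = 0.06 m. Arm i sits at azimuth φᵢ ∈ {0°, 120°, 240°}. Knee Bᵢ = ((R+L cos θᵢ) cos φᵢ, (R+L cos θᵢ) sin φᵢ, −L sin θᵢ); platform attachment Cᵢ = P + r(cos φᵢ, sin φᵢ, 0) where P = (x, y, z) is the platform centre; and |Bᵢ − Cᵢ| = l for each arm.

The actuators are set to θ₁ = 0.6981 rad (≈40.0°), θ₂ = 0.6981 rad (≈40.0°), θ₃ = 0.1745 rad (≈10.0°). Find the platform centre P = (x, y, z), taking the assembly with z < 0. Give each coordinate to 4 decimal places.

φ1=0.0°: virtual centre (0.1519, 0.0000, -0.0771), radius l
centre 2 = (0.1519·cos120.0°, 0.1519·sin120.0°, -0.0771) = (-0.0760, 0.1316, -0.0771)
φ3=240.0°: virtual centre (-0.0891, -0.1543, -0.0208), radius l
subtract pairs → two planes through P
linear system: -0.4558x+0.2631y = 0.0000−0.0000z; -0.4820x+-0.3086y = 0.0031−0.1126z
Cramer: x(z) = -0.0031+0.1108z;  y(z) = -0.0054+0.1918z
sphere 1 gives Az²+Bz+C=0 with A=1.0491, B=0.1179, C=-0.2200;  B²−4AC=0.9370;  roots -0.5175, 0.4052;  negative root z = -0.5175
x = -0.0604, y = -0.1047

(-0.0604, -0.1047, -0.5175)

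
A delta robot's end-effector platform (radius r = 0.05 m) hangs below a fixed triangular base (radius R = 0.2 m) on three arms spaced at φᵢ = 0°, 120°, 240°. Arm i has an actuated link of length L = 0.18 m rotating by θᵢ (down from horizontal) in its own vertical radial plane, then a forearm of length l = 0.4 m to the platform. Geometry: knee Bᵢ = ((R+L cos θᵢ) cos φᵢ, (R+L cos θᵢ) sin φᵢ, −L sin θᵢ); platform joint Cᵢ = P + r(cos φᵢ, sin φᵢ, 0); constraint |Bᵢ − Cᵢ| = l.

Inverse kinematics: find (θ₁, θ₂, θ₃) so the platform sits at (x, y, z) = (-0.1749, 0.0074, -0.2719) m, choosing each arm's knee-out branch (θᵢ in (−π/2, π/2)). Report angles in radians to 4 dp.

θ₁ = 1.2215, θ₂ = -0.0875, θ₃ = -0.0001

arm 1 (φ=0.0°): x'=-0.1749, y'=0.0074
  A cos θ + B sin θ = C:  0.3249·cos θ + -0.2719·sin θ = -0.1443
  √(A²+B²)=0.4237;  θ1 = -0.6968+1.9183 ≈ 1.2215
arm 2 (φ=120.0°): x'=0.0939, y'=0.1478
  A=0.0561, B=-0.2719, C=(l²−L²−A²−y'²−z²)/(2L)=0.0797
  γ=atan2(-0.2719,0.0561)=-1.3672;  ψ=arccos(0.2870)=1.2797;  θ2=γ+ψ≈-0.0875
arm 3 (φ=240.0°): x'=0.0810, y'=-0.1552
  e−x'=0.0690;  (l²−L²−(e−x')²−y'²−z²)/2L = 0.0690
  √(A²+B²)=0.2805;  θ3 = -1.3224+1.3223 ≈ -0.0001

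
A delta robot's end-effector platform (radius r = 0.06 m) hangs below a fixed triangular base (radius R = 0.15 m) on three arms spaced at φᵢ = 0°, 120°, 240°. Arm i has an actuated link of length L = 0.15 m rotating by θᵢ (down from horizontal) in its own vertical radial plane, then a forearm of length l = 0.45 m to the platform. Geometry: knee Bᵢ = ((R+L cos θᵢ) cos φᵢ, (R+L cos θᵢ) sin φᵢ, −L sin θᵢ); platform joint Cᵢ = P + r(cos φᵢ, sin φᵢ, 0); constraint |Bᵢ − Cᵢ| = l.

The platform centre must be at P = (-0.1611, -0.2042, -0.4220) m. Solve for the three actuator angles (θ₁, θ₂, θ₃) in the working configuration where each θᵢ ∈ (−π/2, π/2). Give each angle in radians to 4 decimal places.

arm 1 (φ=0.0°): x'=-0.1611, y'=-0.2042
  A cos θ + B sin θ = C:  0.2511·cos θ + -0.4220·sin θ = -0.3428
  γ=atan2(-0.4220,0.2511)=-1.0340;  ψ=arccos(-0.6980)=2.3435;  θ1=γ+ψ≈1.3094
rotate P by −φ2: (-0.0963, 0.2416, -0.4220)
  A cos θ + B sin θ = C:  0.1863·cos θ + -0.4220·sin θ = -0.3039
  γ=atan2(-0.4220,0.1863)=-1.1551;  ψ=arccos(-0.6588)=2.2900;  θ2=γ+ψ≈1.1349
rotate P by −φ3: (0.2574, -0.0374, -0.4220)
  A=-0.1674, B=-0.4220, C=(l²−L²−A²−y'²−z²)/(2L)=-0.0917
  θ3 = atan2(B,A) + arccos(C/0.4540) = -0.1743

θ₁ = 1.3094, θ₂ = 1.1349, θ₃ = -0.1743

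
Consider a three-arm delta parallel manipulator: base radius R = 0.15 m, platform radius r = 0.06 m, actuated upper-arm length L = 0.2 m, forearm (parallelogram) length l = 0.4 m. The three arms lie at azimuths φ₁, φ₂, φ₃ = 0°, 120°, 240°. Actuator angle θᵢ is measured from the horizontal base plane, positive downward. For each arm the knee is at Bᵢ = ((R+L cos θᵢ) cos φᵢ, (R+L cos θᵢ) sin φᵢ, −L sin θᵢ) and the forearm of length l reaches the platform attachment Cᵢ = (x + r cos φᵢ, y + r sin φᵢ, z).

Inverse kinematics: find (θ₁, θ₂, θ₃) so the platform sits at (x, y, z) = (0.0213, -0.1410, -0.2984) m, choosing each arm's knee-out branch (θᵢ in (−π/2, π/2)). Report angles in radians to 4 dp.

rotate P by −φ1: (0.0213, -0.1410, -0.2984)
  A=0.0687, B=-0.2984, C=(l²−L²−A²−y'²−z²)/(2L)=0.0159
  θ1 = atan2(B,A) + arccos(C/0.3062) = 0.1744
arm 2 (φ=120.0°): x'=-0.1328, y'=0.0521
  e−x'=0.2228;  (l²−L²−(e−x')²−y'²−z²)/2L = -0.0534
  √(A²+B²)=0.3724;  θ2 = -0.9295+1.7148 ≈ 0.7853
φ3=240.0° → target in arm frame (0.1115, 0.0889)
  A=-0.0215, B=-0.2984, C=(l²−L²−A²−y'²−z²)/(2L)=0.0565
  θ3 = atan2(B,A) + arccos(C/0.2992) = -0.2617

θ₁ = 0.1744, θ₂ = 0.7853, θ₃ = -0.2617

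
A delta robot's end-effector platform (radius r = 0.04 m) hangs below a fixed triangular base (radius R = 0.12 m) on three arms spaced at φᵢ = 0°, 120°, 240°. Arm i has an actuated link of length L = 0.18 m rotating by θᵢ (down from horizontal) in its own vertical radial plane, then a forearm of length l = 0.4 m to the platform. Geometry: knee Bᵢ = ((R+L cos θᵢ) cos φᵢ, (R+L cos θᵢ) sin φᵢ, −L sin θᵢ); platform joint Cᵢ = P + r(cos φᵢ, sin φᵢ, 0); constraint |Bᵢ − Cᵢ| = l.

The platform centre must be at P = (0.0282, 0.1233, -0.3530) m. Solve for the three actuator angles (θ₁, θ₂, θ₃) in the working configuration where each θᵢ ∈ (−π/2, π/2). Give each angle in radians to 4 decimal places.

θ₁ = 0.2619, θ₂ = 0.0001, θ₃ = 0.7856

φ1=0.0° → target in arm frame (0.0282, 0.1233)
  A cos θ + B sin θ = C:  0.0518·cos θ + -0.3530·sin θ = -0.0414
  γ=atan2(-0.3530,0.0518)=-1.4251;  ψ=arccos(-0.1160)=1.6870;  θ1=γ+ψ≈0.2619
arm 2 (φ=120.0°): x'=0.0927, y'=-0.0861
  A cos θ + B sin θ = C:  -0.0127·cos θ + -0.3530·sin θ = -0.0127
  θ2 = atan2(B,A) + arccos(C/0.3532) = 0.0001
rotate P by −φ3: (-0.1209, -0.0372, -0.3530)
  A cos θ + B sin θ = C:  0.2009·cos θ + -0.3530·sin θ = -0.1076
  √(A²+B²)=0.4062;  θ3 = -1.0534+1.8390 ≈ 0.7856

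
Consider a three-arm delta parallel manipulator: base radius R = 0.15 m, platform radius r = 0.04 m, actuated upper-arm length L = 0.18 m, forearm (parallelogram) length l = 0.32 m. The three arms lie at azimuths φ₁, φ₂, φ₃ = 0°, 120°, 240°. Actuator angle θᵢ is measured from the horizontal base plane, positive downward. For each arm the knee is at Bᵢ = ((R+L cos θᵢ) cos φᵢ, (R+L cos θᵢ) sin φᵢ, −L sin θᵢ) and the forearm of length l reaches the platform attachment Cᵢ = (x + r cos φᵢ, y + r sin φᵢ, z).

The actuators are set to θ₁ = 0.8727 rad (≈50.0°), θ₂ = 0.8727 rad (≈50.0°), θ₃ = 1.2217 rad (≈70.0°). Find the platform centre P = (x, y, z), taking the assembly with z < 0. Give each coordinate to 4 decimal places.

φ1=0.0°: virtual centre (0.2257, 0.0000, -0.1379), radius l
arm 2 at φ=120.0°: e+L cos θ2 = 0.2257;  O2 = (-0.1128, 0.1955, -0.1379)
O3 = (0.1716·cos240.0°, 0.1716·sin240.0°, -0.1691) = (-0.0858, -0.1486, -0.1691)
eliminate P² terms by subtracting sphere 1 from 2 and 3
[-0.6771 0.3909 0.0000]·P = 0.0000;  [-0.6230 -0.2972 -0.0625]·P = -0.0119
Cramer: x(z) = 0.0105-0.0549z;  y(z) = 0.0181-0.0952z
quadratic in z: (1.0121)z²+(0.2960)z+(-0.0367)=0, √Δ=0.4861 → z ∈ {-0.3864, 0.0939}; z = -0.3864 (taking z<0)
x = 0.0317, y = 0.0549

(0.0317, 0.0549, -0.3864)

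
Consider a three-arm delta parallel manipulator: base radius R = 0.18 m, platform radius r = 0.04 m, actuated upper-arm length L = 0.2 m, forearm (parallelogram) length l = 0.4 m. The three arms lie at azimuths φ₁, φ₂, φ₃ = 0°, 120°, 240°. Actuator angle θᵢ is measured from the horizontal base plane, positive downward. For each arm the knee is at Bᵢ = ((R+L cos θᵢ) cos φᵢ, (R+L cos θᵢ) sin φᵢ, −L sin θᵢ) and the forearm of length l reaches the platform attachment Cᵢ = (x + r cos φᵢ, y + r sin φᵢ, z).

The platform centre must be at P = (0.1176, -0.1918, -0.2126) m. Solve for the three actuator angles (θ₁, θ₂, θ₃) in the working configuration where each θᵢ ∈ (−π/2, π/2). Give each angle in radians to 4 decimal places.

rotate P by −φ1: (0.1176, -0.1918, -0.2126)
  A cos θ + B sin θ = C:  0.0224·cos θ + -0.2126·sin θ = 0.0938
  γ=atan2(-0.2126,0.0224)=-1.4658;  ψ=arccos(0.4387)=1.1167;  θ1=γ+ψ≈-0.3492
rotate P by −φ2: (-0.2249, -0.0059, -0.2126)
  A cos θ + B sin θ = C:  0.3649·cos θ + -0.2126·sin θ = -0.1460
  γ=atan2(-0.2126,0.3649)=-0.5275;  ψ=arccos(-0.3456)=1.9237;  θ2=γ+ψ≈1.3962
rotate P by −φ3: (0.1073, 0.1977, -0.2126)
  A=0.0327, B=-0.2126, C=(l²−L²−A²−y'²−z²)/(2L)=0.0866
  γ=atan2(-0.2126,0.0327)=-1.4182;  ψ=arccos(0.4025)=1.1566;  θ3=γ+ψ≈-0.2616

θ₁ = -0.3492, θ₂ = 1.3962, θ₃ = -0.2616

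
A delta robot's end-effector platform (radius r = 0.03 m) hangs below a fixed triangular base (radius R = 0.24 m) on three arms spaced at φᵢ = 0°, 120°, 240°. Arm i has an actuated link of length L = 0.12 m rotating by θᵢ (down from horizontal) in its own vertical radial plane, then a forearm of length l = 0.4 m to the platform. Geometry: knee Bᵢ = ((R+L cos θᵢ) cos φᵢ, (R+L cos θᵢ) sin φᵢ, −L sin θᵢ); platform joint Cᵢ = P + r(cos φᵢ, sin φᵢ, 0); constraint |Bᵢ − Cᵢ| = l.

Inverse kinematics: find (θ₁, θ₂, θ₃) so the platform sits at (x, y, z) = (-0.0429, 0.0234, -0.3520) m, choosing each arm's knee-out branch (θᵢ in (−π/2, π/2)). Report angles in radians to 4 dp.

arm 1 (φ=0.0°): x'=-0.0429, y'=0.0234
  e−x'=0.2529;  (l²−L²−(e−x')²−y'²−z²)/2L = -0.1784
  γ=atan2(-0.3520,0.2529)=-0.9478;  ψ=arccos(-0.4115)=1.9949;  θ1=γ+ψ≈1.0472
φ2=120.0° → target in arm frame (0.0417, 0.0255)
  A cos θ + B sin θ = C:  0.1683·cos θ + -0.3520·sin θ = -0.0303
  γ=atan2(-0.3520,0.1683)=-1.1248;  ψ=arccos(-0.0777)=1.6485;  θ2=γ+ψ≈0.5237
φ3=240.0° → target in arm frame (0.0012, -0.0489)
  A=0.2088, B=-0.3520, C=(l²−L²−A²−y'²−z²)/(2L)=-0.1012
  θ3 = atan2(B,A) + arccos(C/0.4093) = 0.7853

θ₁ = 1.0472, θ₂ = 0.5237, θ₃ = 0.7853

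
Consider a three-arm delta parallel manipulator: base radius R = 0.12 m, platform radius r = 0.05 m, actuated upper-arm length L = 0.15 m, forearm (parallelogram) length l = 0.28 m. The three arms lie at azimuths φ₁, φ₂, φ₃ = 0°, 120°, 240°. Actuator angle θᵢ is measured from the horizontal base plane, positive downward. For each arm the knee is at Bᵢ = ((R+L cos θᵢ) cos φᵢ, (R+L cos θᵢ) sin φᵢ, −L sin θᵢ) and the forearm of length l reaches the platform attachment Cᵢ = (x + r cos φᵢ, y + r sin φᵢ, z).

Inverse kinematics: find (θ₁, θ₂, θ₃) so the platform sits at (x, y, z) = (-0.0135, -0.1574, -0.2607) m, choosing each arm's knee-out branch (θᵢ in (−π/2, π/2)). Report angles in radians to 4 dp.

arm 1 (φ=0.0°): x'=-0.0135, y'=-0.1574
  A=0.0835, B=-0.2607, C=(l²−L²−A²−y'²−z²)/(2L)=-0.1460
  γ=atan2(-0.2607,0.0835)=-1.2608;  ψ=arccos(-0.5335)=2.1335;  θ1=γ+ψ≈0.8727
arm 2 (φ=120.0°): x'=-0.1296, y'=0.0904
  e−x'=0.1996;  (l²−L²−(e−x')²−y'²−z²)/2L = -0.2002
  √(A²+B²)=0.3283;  θ2 = -0.9175+2.2266 ≈ 1.3091
rotate P by −φ3: (0.1431, 0.0670, -0.2607)
  A=-0.0731, B=-0.2607, C=(l²−L²−A²−y'²−z²)/(2L)=-0.0730
  γ=atan2(-0.2607,-0.0731)=-1.8440;  ψ=arccos(-0.2695)=1.8437;  θ3=γ+ψ≈-0.0003

θ₁ = 0.8727, θ₂ = 1.3091, θ₃ = -0.0003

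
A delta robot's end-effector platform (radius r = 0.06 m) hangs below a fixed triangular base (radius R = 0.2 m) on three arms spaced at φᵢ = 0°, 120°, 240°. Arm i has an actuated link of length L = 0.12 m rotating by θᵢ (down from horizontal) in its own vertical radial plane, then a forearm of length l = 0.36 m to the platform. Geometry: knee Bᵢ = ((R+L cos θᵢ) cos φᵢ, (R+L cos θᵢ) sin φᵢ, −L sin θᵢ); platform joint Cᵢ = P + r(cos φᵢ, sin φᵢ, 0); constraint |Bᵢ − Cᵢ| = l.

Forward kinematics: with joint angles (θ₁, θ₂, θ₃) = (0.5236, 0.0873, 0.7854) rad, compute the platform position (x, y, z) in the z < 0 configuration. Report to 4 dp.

O1 = (0.2439·cos0.0°, 0.2439·sin0.0°, -0.0600) = (0.2439, 0.0000, -0.0600)
arm 2 at φ=120.0°: ρ2 = 0.2595;  O2 = (-0.1298, 0.2248, -0.0105)
arm 3 at φ=240.0°: ρ3 = 0.2249;  O3 = (-0.1124, -0.1947, -0.0849)
|O₂|²−|O₁|² = 0.0044;  |O₃|²−|O₁|² = -0.0053
linear system: -0.7474x+0.4495y = 0.0044−0.0991z; -0.7127x+-0.3895y = -0.0053−-0.0497z
det = 0.6115;  x = 0.0011+0.0266z,  y = 0.0116+-0.1762z
quadratic in z: (1.0318)z²+(0.1030)z+(-0.0669)=0, √Δ=0.5355 → z ∈ {-0.3094, 0.2096}; z = -0.3094 (taking z<0)
x = -0.0071, y = 0.0662

(-0.0071, 0.0662, -0.3094)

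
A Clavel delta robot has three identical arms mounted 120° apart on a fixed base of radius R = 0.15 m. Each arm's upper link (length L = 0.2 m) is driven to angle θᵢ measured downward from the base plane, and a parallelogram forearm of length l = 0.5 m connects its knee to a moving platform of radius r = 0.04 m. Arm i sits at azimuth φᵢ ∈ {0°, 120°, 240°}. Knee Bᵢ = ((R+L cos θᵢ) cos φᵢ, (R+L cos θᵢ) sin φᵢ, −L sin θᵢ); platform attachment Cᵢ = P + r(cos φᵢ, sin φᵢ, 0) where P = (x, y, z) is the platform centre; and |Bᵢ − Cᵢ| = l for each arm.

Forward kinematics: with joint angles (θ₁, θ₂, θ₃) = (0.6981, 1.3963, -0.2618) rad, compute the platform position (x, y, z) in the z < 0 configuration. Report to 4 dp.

(0.0066, -0.3153, -0.4196)

arm 1 at φ=0.0°: e+L cos θ1 = 0.2632;  centre 1 = (0.2632, 0.0000, -0.1286)
centre 2 = (0.1447·cos120.0°, 0.1447·sin120.0°, -0.1970) = (-0.0724, 0.1253, -0.1970)
φ3=240.0°: virtual centre (-0.1516, -0.2626, 0.0518), radius l
subtract pairs → two planes through P
[-0.6711 0.2507 -0.1368]·P = -0.0261;  [-0.8296 -0.5251 0.3606]·P = 0.0088
Cramer: x(z) = 0.0205+0.0331z;  y(z) = -0.0491+0.6345z
into |P−centre ₁|² = l²: 1.4036z² + 0.1787z + -0.1721 = 0;  Δ = 0.9985;  z = -0.4196 or 0.2923 → z<0 root = -0.4196
x = 0.0066, y = -0.3153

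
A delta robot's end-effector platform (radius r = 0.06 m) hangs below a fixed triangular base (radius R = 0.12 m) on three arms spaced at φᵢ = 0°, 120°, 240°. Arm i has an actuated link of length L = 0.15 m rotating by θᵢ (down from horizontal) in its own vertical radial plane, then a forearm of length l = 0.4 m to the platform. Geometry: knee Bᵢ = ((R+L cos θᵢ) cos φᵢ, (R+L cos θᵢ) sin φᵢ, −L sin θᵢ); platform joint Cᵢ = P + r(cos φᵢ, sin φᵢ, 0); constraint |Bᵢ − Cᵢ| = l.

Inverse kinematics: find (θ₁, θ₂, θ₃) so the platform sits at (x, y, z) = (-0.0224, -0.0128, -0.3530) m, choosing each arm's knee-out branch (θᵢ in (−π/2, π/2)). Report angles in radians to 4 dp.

rotate P by −φ1: (-0.0224, -0.0128, -0.3530)
  A=0.0824, B=-0.3530, C=(l²−L²−A²−y'²−z²)/(2L)=0.0198
  γ=atan2(-0.3530,0.0824)=-1.3415;  ψ=arccos(0.0546)=1.5162;  θ1=γ+ψ≈0.1747
rotate P by −φ2: (0.0001, 0.0258, -0.3530)
  A=0.0599, B=-0.3530, C=(l²−L²−A²−y'²−z²)/(2L)=0.0288
  γ=atan2(-0.3530,0.0599)=-1.4028;  ψ=arccos(0.0804)=1.4903;  θ2=γ+ψ≈0.0875
φ3=240.0° → target in arm frame (0.0223, -0.0130)
  A cos θ + B sin θ = C:  0.0377·cos θ + -0.3530·sin θ = 0.0377
  θ3 = atan2(B,A) + arccos(C/0.3550) = 0.0001

θ₁ = 0.1747, θ₂ = 0.0875, θ₃ = 0.0001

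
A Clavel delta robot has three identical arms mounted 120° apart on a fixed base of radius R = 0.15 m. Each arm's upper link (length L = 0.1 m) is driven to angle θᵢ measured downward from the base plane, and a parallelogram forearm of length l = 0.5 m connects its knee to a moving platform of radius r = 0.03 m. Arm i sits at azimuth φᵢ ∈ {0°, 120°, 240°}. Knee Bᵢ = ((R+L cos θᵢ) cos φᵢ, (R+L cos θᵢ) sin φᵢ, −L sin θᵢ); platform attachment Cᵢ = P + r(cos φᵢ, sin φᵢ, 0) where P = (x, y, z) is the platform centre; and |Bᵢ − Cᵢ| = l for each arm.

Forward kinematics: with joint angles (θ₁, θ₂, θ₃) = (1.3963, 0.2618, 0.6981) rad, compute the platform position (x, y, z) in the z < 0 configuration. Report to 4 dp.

(-0.1450, 0.0571, -0.5072)

arm 1 at φ=0.0°: e+L cos θ1 = 0.1374;  S1 = (0.1374, 0.0000, -0.0985)
S2 = (0.2166·cos120.0°, 0.2166·sin120.0°, -0.0259) = (-0.1083, 0.1876, -0.0259)
φ3=240.0°: virtual centre (-0.0983, -0.1703, -0.0643), radius l
subtract pairs → two planes through P
[-0.4913 0.3751 0.1452]·P = 0.0190;  [-0.4713 -0.3405 0.0684]·P = 0.0142
det = 0.3441;  x = -0.0343+0.2183z,  y = 0.0057+-0.1012z
quadratic in z: (1.0579)z²+(0.1209)z+(-0.2108)=0, √Δ=0.9521 → z ∈ {-0.5072, 0.3929}; z = -0.5072 (taking z<0)
x = -0.1450, y = 0.0571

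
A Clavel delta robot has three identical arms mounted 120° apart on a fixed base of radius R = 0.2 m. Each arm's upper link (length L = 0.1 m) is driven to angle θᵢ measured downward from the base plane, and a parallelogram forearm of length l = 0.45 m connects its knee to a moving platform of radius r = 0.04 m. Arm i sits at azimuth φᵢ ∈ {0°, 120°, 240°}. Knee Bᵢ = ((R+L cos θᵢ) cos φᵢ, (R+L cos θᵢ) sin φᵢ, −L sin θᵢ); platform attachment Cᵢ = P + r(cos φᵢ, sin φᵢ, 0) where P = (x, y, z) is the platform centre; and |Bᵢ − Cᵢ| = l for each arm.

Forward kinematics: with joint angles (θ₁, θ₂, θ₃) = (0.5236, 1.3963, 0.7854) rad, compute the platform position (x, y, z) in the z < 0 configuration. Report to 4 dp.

(0.0694, -0.0654, -0.4584)

centre 1 = (0.2466·cos0.0°, 0.2466·sin0.0°, -0.0500) = (0.2466, 0.0000, -0.0500)
φ2=120.0°: virtual centre (-0.0887, 0.1536, -0.0985), radius l
φ3=240.0°: virtual centre (-0.1154, -0.1998, -0.0707), radius l
|centre ₂|²−|centre ₁|² = -0.0222;  |centre ₃|²−|centre ₁|² = -0.0051
plane₁₂: -0.6706x+0.3072y+-0.0970z = -0.0222
det = 0.4903;  x = 0.0212+-0.1050z,  y = -0.0258+0.0865z
quadratic in z: (1.0185)z²+(0.1429)z+(-0.1485)=0, √Δ=0.7909 → z ∈ {-0.4584, 0.3182}; z = -0.4584 (taking z<0)
x = 0.0694, y = -0.0654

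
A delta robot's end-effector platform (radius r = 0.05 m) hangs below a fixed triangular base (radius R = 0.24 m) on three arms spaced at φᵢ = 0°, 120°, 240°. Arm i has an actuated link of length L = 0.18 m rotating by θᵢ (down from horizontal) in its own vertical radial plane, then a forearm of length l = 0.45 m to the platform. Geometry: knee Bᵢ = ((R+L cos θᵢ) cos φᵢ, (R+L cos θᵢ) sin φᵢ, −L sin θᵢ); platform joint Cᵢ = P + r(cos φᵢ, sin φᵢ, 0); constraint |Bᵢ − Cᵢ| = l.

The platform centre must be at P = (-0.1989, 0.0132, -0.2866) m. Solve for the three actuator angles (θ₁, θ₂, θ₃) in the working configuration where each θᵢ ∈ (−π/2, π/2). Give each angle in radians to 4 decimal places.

φ1=0.0° → target in arm frame (-0.1989, 0.0132)
  A=0.3889, B=-0.2866, C=(l²−L²−A²−y'²−z²)/(2L)=-0.1763
  θ1 = atan2(B,A) + arccos(C/0.4831) = 1.3092
rotate P by −φ2: (0.1109, 0.1657, -0.2866)
  A cos θ + B sin θ = C:  0.0791·cos θ + -0.2866·sin θ = 0.1507
  γ=atan2(-0.2866,0.0791)=-1.3014;  ψ=arccos(0.5069)=1.0392;  θ2=γ+ψ≈-0.2623
rotate P by −φ3: (0.0880, -0.1789, -0.2866)
  e−x'=0.1020;  (l²−L²−(e−x')²−y'²−z²)/2L = 0.1266
  γ=atan2(-0.2866,0.1020)=-1.2289;  ψ=arccos(0.4161)=1.1416;  θ3=γ+ψ≈-0.0873

θ₁ = 1.3092, θ₂ = -0.2623, θ₃ = -0.0873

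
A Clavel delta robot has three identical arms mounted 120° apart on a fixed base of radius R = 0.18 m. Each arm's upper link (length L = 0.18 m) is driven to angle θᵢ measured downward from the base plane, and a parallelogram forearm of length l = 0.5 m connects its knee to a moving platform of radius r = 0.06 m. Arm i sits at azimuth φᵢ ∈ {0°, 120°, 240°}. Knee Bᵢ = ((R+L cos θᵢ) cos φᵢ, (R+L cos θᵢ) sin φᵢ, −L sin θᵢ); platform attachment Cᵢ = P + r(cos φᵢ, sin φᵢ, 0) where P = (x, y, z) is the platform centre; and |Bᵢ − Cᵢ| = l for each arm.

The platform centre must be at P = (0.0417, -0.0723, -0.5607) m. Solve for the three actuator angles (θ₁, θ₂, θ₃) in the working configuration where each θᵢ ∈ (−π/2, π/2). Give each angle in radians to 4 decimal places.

θ₁ = 0.6981, θ₂ = 1.0472, θ₃ = 0.6979

arm 1 (φ=0.0°): x'=0.0417, y'=-0.0723
  A=0.0783, B=-0.5607, C=(l²−L²−A²−y'²−z²)/(2L)=-0.3004
  γ=atan2(-0.5607,0.0783)=-1.4320;  ψ=arccos(-0.5306)=2.1301;  θ1=γ+ψ≈0.6981
rotate P by −φ2: (-0.0835, 0.0000, -0.5607)
  e−x'=0.2035;  (l²−L²−(e−x')²−y'²−z²)/2L = -0.3838
  √(A²+B²)=0.5965;  θ2 = -1.2227+2.2699 ≈ 1.0472
φ3=240.0° → target in arm frame (0.0418, 0.0723)
  A=0.0782, B=-0.5607, C=(l²−L²−A²−y'²−z²)/(2L)=-0.3004
  √(A²+B²)=0.5661;  θ3 = -1.4322+2.1300 ≈ 0.6979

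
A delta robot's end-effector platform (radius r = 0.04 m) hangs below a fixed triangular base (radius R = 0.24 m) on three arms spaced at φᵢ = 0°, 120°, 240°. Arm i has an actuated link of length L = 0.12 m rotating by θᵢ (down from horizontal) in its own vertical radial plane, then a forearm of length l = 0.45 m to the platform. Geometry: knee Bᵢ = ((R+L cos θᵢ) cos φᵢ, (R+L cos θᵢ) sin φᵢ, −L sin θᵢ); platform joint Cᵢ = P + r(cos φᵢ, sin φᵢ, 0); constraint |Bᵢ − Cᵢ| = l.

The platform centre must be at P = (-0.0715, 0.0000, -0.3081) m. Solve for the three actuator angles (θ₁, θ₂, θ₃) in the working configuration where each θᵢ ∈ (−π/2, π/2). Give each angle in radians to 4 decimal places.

θ₁ = 0.5236, θ₂ = -0.3496, θ₃ = -0.3496

φ1=0.0° → target in arm frame (-0.0715, 0.0000)
  A=0.2715, B=-0.3081, C=(l²−L²−A²−y'²−z²)/(2L)=0.0811
  √(A²+B²)=0.4107;  θ1 = -0.8485+1.3720 ≈ 0.5236
φ2=120.0° → target in arm frame (0.0357, 0.0619)
  e−x'=0.1643;  (l²−L²−(e−x')²−y'²−z²)/2L = 0.2598
  θ2 = atan2(B,A) + arccos(C/0.3491) = -0.3496
φ3=240.0° → target in arm frame (0.0358, -0.0619)
  e−x'=0.1642;  (l²−L²−(e−x')²−y'²−z²)/2L = 0.2598
  θ3 = atan2(B,A) + arccos(C/0.3491) = -0.3496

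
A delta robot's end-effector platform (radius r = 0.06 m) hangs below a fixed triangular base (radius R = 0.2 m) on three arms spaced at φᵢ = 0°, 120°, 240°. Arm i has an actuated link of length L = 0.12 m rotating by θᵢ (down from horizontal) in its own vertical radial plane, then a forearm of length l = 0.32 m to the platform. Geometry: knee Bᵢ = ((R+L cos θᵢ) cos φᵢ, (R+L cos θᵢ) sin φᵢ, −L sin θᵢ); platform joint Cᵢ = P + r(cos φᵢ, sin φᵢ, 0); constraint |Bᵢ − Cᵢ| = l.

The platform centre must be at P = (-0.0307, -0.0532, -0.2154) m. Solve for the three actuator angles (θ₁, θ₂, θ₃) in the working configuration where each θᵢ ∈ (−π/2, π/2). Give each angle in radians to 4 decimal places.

θ₁ = 0.5236, θ₂ = 0.5237, θ₃ = -0.3497

arm 1 (φ=0.0°): x'=-0.0307, y'=-0.0532
  A=0.1707, B=-0.2154, C=(l²−L²−A²−y'²−z²)/(2L)=0.0401
  γ=atan2(-0.2154,0.1707)=-0.9007;  ψ=arccos(0.1461)=1.4242;  θ1=γ+ψ≈0.5236
rotate P by −φ2: (-0.0307, 0.0532, -0.2154)
  A cos θ + B sin θ = C:  0.1707·cos θ + -0.2154·sin θ = 0.0401
  γ=atan2(-0.2154,0.1707)=-0.9006;  ψ=arccos(0.1460)=1.4243;  θ2=γ+ψ≈0.5237
arm 3 (φ=240.0°): x'=0.0614, y'=0.0000
  A=0.0786, B=-0.2154, C=(l²−L²−A²−y'²−z²)/(2L)=0.1476
  γ=atan2(-0.2154,0.0786)=-1.2210;  ψ=arccos(0.6438)=0.8713;  θ3=γ+ψ≈-0.3497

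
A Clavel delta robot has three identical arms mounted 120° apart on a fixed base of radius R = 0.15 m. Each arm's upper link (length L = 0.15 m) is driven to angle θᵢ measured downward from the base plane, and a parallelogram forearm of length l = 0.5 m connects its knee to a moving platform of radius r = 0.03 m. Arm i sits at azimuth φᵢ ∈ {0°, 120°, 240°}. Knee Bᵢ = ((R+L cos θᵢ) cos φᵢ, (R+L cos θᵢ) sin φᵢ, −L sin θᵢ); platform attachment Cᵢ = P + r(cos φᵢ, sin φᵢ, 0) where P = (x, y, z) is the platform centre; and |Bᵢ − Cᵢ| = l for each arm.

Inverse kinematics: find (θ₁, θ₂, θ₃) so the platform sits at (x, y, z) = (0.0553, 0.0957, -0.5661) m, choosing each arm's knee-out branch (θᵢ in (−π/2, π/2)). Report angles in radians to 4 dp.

θ₁ = 0.7850, θ₂ = 0.7853, θ₃ = 1.3087

rotate P by −φ1: (0.0553, 0.0957, -0.5661)
  e−x'=0.0647;  (l²−L²−(e−x')²−y'²−z²)/2L = -0.3544
  γ=atan2(-0.5661,0.0647)=-1.4570;  ψ=arccos(-0.6220)=2.2420;  θ1=γ+ψ≈0.7850
rotate P by −φ2: (0.0552, -0.0957, -0.5661)
  e−x'=0.0648;  (l²−L²−(e−x')²−y'²−z²)/2L = -0.3544
  γ=atan2(-0.5661,0.0648)=-1.4569;  ψ=arccos(-0.6220)=2.2421;  θ2=γ+ψ≈0.7853
arm 3 (φ=240.0°): x'=-0.1105, y'=0.0000
  A cos θ + B sin θ = C:  0.2305·cos θ + -0.5661·sin θ = -0.4870
  γ=atan2(-0.5661,0.2305)=-1.1841;  ψ=arccos(-0.7968)=2.4928;  θ3=γ+ψ≈1.3087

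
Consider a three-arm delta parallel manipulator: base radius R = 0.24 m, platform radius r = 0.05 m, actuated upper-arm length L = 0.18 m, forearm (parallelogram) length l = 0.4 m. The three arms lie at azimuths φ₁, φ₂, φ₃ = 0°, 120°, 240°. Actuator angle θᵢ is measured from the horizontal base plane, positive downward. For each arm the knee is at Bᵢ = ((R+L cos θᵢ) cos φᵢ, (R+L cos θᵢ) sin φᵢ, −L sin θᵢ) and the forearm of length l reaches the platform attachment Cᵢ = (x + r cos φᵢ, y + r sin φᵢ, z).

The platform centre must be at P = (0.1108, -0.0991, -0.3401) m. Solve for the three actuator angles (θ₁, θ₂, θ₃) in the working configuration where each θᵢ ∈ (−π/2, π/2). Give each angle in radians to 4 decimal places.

arm 1 (φ=0.0°): x'=0.1108, y'=-0.0991
  e−x'=0.0792;  (l²−L²−(e−x')²−y'²−z²)/2L = -0.0116
  γ=atan2(-0.3401,0.0792)=-1.3420;  ψ=arccos(-0.0331)=1.6039;  θ1=γ+ψ≈0.2619
arm 2 (φ=120.0°): x'=-0.1412, y'=-0.0464
  A cos θ + B sin θ = C:  0.3312·cos θ + -0.3401·sin θ = -0.2776
  γ=atan2(-0.3401,0.3312)=-0.7986;  ψ=arccos(-0.5847)=2.1953;  θ2=γ+ψ≈1.3967
φ3=240.0° → target in arm frame (0.0304, 0.1455)
  e−x'=0.1596;  (l²−L²−(e−x')²−y'²−z²)/2L = -0.0964
  γ=atan2(-0.3401,0.1596)=-1.1321;  ψ=arccos(-0.2566)=1.8303;  θ3=γ+ψ≈0.6982

θ₁ = 0.2619, θ₂ = 1.3967, θ₃ = 0.6982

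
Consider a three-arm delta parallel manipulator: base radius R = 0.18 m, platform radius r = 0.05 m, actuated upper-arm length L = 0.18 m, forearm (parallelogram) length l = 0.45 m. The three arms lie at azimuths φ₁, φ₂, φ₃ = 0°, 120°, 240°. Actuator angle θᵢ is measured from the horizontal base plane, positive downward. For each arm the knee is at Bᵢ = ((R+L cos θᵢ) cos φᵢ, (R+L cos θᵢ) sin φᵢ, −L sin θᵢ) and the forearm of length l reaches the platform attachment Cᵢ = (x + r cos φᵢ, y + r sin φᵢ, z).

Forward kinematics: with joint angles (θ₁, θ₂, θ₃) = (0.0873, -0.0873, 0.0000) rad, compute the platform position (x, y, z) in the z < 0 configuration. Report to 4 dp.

φ1=0.0°: virtual centre (0.3093, 0.0000, -0.0157), radius l
arm 2 at φ=120.0°: e+L cos θ2 = 0.3093;  O2 = (-0.1547, 0.2679, 0.0157)
O3 = (0.3100·cos240.0°, 0.3100·sin240.0°, 0.0000) = (-0.1550, -0.2685, 0.0000)
eliminate P² terms by subtracting sphere 1 from 2 and 3
linear system: -0.9279x+0.5357y = 0.0000−0.0628z; -0.9286x+-0.5369y = 0.0002−0.0314z
Cramer: x(z) = -0.0001+0.0507z;  y(z) = -0.0002-0.0293z
into |P−O₁|² = l²: 1.0034z² + 0.0000z + -0.1065 = 0;  Δ = 0.4275;  z = -0.3258 or 0.3258 → z<0 root = -0.3258
x = -0.0166, y = 0.0094

(-0.0166, 0.0094, -0.3258)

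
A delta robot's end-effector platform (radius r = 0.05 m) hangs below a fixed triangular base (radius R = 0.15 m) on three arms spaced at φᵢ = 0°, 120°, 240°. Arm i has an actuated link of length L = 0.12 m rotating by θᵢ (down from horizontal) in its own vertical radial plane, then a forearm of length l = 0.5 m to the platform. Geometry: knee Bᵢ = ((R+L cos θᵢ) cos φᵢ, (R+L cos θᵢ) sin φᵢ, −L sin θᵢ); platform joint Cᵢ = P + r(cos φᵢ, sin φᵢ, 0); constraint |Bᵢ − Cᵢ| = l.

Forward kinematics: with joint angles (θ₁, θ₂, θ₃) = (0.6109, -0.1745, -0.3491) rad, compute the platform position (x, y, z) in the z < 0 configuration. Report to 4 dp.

φ1=0.0°: virtual centre (0.1983, 0.0000, -0.0688), radius l
φ2=120.0°: virtual centre (-0.1091, 0.1889, 0.0208), radius l
O3 = (0.2128·cos240.0°, 0.2128·sin240.0°, 0.0410) = (-0.1064, -0.1843, 0.0410)
subtract pairs → two planes through P
[-0.6148 0.3779 0.1793]·P = 0.0040;  [-0.6094 -0.3685 0.2198]·P = 0.0029
det = 0.4568;  x = -0.0056+0.3265z,  y = 0.0014+0.0565z
into |P−O₁|² = l²: 1.1098z² + 0.0047z + -0.2037 = 0;  Δ = 0.9042;  z = -0.4305 or 0.4263 → z<0 root = -0.4305
x = -0.1462, y = -0.0229

(-0.1462, -0.0229, -0.4305)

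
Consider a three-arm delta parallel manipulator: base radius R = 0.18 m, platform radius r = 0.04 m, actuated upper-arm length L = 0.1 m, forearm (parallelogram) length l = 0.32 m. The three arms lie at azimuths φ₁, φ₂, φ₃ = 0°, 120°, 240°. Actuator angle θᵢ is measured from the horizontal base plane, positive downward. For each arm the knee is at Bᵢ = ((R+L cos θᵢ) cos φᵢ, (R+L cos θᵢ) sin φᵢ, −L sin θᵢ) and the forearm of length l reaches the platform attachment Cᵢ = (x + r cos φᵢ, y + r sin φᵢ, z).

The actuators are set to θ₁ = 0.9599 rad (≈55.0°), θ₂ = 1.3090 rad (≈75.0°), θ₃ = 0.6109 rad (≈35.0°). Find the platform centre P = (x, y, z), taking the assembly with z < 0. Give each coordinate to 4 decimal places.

(0.0012, -0.0617, -0.3271)

centre 1 = (0.1974·cos0.0°, 0.1974·sin0.0°, -0.0819) = (0.1974, 0.0000, -0.0819)
φ2=120.0°: virtual centre (-0.0829, 0.1437, -0.0966), radius l
φ3=240.0°: virtual centre (-0.1110, -0.1922, -0.0574), radius l
|centre ₂|²−|centre ₁|² = -0.0088;  |centre ₃|²−|centre ₁|² = 0.0069
linear system: -0.5606x+0.2873y = -0.0088−-0.0294z; -0.6166x+-0.3844y = 0.0069−0.0491z
det = 0.3926;  x = 0.0036+0.0072z,  y = -0.0237+0.1162z
quadratic in z: (1.0136)z²+(0.1555)z+(-0.0576)=0, √Δ=0.5076 → z ∈ {-0.3271, 0.1737}; z = -0.3271 (taking z<0)
x = 0.0012, y = -0.0617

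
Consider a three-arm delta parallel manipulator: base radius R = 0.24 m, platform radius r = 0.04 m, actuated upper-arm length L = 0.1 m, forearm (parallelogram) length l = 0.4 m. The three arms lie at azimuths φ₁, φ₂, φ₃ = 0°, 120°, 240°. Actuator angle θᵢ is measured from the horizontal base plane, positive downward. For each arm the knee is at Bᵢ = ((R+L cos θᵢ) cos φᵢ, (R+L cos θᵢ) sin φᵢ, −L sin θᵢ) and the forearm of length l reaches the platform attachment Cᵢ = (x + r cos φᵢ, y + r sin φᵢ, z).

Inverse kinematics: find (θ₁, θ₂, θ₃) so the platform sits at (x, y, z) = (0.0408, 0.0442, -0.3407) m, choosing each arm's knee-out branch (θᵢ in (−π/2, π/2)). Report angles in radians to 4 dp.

φ1=0.0° → target in arm frame (0.0408, 0.0442)
  e−x'=0.1592;  (l²−L²−(e−x')²−y'²−z²)/2L = 0.0331
  √(A²+B²)=0.3761;  θ1 = -1.1337+1.4826 ≈ 0.3489
φ2=120.0° → target in arm frame (0.0179, -0.0574)
  A cos θ + B sin θ = C:  0.1821·cos θ + -0.3407·sin θ = -0.0127
  θ2 = atan2(B,A) + arccos(C/0.3863) = 0.5238
rotate P by −φ3: (-0.0587, 0.0132, -0.3407)
  A=0.2587, B=-0.3407, C=(l²−L²−A²−y'²−z²)/(2L)=-0.1658
  θ3 = atan2(B,A) + arccos(C/0.4278) = 1.0475

θ₁ = 0.3489, θ₂ = 0.5238, θ₃ = 1.0475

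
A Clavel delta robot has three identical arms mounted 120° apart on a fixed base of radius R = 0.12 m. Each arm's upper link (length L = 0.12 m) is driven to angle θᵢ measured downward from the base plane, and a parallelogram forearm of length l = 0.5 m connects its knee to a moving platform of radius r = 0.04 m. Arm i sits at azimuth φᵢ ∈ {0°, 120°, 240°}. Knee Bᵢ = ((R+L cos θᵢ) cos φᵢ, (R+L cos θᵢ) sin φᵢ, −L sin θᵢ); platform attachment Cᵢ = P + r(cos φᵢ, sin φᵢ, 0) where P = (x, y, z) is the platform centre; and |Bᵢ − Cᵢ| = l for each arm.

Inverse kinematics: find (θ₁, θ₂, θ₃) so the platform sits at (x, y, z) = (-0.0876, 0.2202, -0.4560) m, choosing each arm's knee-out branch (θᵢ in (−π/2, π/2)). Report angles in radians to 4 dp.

arm 1 (φ=0.0°): x'=-0.0876, y'=0.2202
  e−x'=0.1676;  (l²−L²−(e−x')²−y'²−z²)/2L = -0.2038
  √(A²+B²)=0.4858;  θ1 = -1.2186+2.0037 ≈ 0.7851
arm 2 (φ=120.0°): x'=0.2345, y'=-0.0342
  e−x'=-0.1545;  (l²−L²−(e−x')²−y'²−z²)/2L = 0.0109
  γ=atan2(-0.4560,-0.1545)=-1.8975;  ψ=arccos(0.0227)=1.5481;  θ2=γ+ψ≈-0.3494
φ3=240.0° → target in arm frame (-0.1469, -0.1860)
  A=0.2269, B=-0.4560, C=(l²−L²−A²−y'²−z²)/(2L)=-0.2433
  θ3 = atan2(B,A) + arccos(C/0.5093) = 0.9598

θ₁ = 0.7851, θ₂ = -0.3494, θ₃ = 0.9598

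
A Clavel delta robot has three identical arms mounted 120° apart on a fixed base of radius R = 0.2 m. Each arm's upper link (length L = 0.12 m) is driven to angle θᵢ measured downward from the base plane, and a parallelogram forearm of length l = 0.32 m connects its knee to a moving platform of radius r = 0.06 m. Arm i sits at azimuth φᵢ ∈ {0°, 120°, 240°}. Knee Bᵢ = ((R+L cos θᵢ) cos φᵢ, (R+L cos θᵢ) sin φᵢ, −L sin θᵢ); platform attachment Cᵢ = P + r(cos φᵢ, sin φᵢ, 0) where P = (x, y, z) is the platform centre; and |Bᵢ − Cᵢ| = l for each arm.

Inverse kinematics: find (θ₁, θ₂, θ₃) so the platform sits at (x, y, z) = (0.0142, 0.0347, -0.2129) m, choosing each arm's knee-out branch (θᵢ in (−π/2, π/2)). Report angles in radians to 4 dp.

θ₁ = 0.0869, θ₂ = 0.0000, θ₃ = 0.5237

rotate P by −φ1: (0.0142, 0.0347, -0.2129)
  e−x'=0.1258;  (l²−L²−(e−x')²−y'²−z²)/2L = 0.1068
  γ=atan2(-0.2129,0.1258)=-1.0371;  ψ=arccos(0.4321)=1.1240;  θ1=γ+ψ≈0.0869
φ2=120.0° → target in arm frame (0.0230, -0.0296)
  e−x'=0.1170;  (l²−L²−(e−x')²−y'²−z²)/2L = 0.1171
  θ2 = atan2(B,A) + arccos(C/0.2430) = 0.0000
φ3=240.0° → target in arm frame (-0.0372, -0.0051)
  e−x'=0.1772;  (l²−L²−(e−x')²−y'²−z²)/2L = 0.0469
  θ3 = atan2(B,A) + arccos(C/0.2770) = 0.5237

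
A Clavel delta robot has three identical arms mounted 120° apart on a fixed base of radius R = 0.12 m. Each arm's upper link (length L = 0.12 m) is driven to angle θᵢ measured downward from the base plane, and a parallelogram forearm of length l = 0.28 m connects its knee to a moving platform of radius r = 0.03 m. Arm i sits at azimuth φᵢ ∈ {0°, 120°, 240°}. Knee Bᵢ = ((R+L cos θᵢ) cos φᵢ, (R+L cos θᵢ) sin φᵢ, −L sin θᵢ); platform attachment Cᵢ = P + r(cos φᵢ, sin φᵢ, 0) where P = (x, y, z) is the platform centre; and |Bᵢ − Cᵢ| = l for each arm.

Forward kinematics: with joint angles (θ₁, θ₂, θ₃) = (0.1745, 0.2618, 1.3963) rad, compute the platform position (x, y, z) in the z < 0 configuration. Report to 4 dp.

arm 1 at φ=0.0°: ρ1 = 0.2082;  O1 = (0.2082, 0.0000, -0.0208)
O2 = (0.2059·cos120.0°, 0.2059·sin120.0°, -0.0311) = (-0.1030, 0.1783, -0.0311)
O3 = (0.1108·cos240.0°, 0.1108·sin240.0°, -0.1182) = (-0.0554, -0.0960, -0.1182)
|O₂|²−|O₁|² = -0.0004;  |O₃|²−|O₁|² = -0.0175
[-0.6223 0.3566 -0.0204]·P = -0.0004;  [-0.5272 -0.1920 -0.1947]·P = -0.0175
Cramer: x(z) = 0.0206-0.2386z;  y(z) = 0.0348-0.3589z
sphere 1 gives Az²+Bz+C=0 with A=1.1858, B=0.1062, C=-0.0416;  B²−4AC=0.2084;  roots -0.2373, 0.1477;  negative root z = -0.2373
x = 0.0772, y = 0.1199

(0.0772, 0.1199, -0.2373)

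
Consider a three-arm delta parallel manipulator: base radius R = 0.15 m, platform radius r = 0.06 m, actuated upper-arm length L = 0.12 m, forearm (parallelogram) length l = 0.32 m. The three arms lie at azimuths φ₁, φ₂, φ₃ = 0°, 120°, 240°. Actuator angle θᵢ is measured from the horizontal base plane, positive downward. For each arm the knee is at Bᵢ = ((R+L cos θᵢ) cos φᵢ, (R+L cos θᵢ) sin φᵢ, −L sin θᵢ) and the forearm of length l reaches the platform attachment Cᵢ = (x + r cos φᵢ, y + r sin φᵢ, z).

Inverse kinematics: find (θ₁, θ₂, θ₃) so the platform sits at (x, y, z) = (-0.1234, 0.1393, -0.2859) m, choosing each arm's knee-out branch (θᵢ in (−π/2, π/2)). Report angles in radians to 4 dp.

rotate P by −φ1: (-0.1234, 0.1393, -0.2859)
  A=0.2134, B=-0.2859, C=(l²−L²−A²−y'²−z²)/(2L)=-0.2445
  γ=atan2(-0.2859,0.2134)=-0.9296;  ψ=arccos(-0.6854)=2.3259;  θ1=γ+ψ≈1.3963
φ2=120.0° → target in arm frame (0.1823, 0.0372)
  A cos θ + B sin θ = C:  -0.0923·cos θ + -0.2859·sin θ = -0.0152
  θ2 = atan2(B,A) + arccos(C/0.3004) = -0.2618
rotate P by −φ3: (-0.0589, -0.1765, -0.2859)
  A=0.1489, B=-0.2859, C=(l²−L²−A²−y'²−z²)/(2L)=-0.1962
  θ3 = atan2(B,A) + arccos(C/0.3224) = 1.1344

θ₁ = 1.3963, θ₂ = -0.2618, θ₃ = 1.1344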